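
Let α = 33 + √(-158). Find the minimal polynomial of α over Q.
m_α(x) = x^2 - 66x + 1247

From α - 33 = √(-158), squaring gives (α - 33)^2 = -158, i.e. α^2 - 66α + 1089 = -158, so α^2 - 66α + 1247 = 0. The discriminant of x^2 - 66x + 1247 is (-66)^2 - 4·(1247) = 4356 - 4988 = -632, and 4·(-158) is not a perfect square in Q since -158 is squarefree and ≠ 1. Hence x^2 - 66x + 1247 is irreducible over Q and is the minimal polynomial of α.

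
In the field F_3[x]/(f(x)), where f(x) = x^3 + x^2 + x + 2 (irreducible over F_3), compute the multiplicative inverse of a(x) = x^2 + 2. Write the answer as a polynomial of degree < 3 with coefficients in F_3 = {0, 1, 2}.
a(x)^(-1) ≡ x^2 + x + 2 (mod f(x))

Since f is irreducible over F_3, F_3[x]/(f) is a field and a(x) ≠ 0 has an inverse. Apply the extended Euclidean algorithm to f(x) and a(x) in F_3[x]: f(x) = (x + 1)·a(x) + (2x);  a(x) = (2x)·(2x) + (2). The last nonzero remainder is the constant 2 = gcd(f, a) in F_3. Back-substituting through the division chain expresses 2 = s(x)·a(x) + t(x)·f(x) with s(x) ≡ 2x^2 + 2x + 1 (mod f), so (2x^2 + 2x + 1)·a(x) ≡ 2 (mod f). Multiplying by 2^(-1) ≡ 2 in F_3 gives a(x)^(-1) ≡ 2·(2x^2 + 2x + 1) ≡ x^2 + x + 2 (mod f). Check: (x^2 + 2)·(x^2 + x + 2) = x^4 + x^3 + x^2 + 2x + 1 ≡ 1 (mod x^3 + x^2 + x + 2).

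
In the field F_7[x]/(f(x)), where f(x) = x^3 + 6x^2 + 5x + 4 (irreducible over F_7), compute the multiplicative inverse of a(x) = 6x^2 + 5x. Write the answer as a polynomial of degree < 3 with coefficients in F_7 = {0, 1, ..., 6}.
a(x)^(-1) ≡ 2x^2 + 3x + 2 (mod f(x))

Since f is irreducible over F_7, F_7[x]/(f) is a field and a(x) ≠ 0 has an inverse. Apply the extended Euclidean algorithm to f(x) and a(x) in F_7[x]: f(x) = (6x + 3)·a(x) + (4x + 4);  a(x) = (5x + 5)·(4x + 4) + (1). The last nonzero remainder is the constant 1 = gcd(f, a) in F_7. Back-substituting through the division chain expresses 1 = s(x)·a(x) + t(x)·f(x) with s(x) ≡ 2x^2 + 3x + 2 (mod f), so a(x)^(-1) ≡ s(x) = 2x^2 + 3x + 2 (mod f). Check: (6x^2 + 5x)·(2x^2 + 3x + 2) = 5x^4 + 6x^2 + 3x ≡ 1 (mod x^3 + 6x^2 + 5x + 4).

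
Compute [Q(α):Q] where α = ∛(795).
[Q(α):Q] = 3

The minimal polynomial of α is x^3 - 795, irreducible over Q since 795 is not a perfect cube (so x^3 - 795 has no rational root). Hence [Q(α):Q] = deg(m_α) = 3.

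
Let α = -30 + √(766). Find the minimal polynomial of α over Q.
m_α(x) = x^2 + 60x + 134

From α + 30 = √(766), squaring gives (α + 30)^2 = 766, i.e. α^2 + 60α + 900 = 766, so α^2 + 60α + 134 = 0. The discriminant of x^2 + 60x + 134 is (60)^2 - 4·(134) = 3600 - 536 = 3064, and 4·(766) is not a perfect square in Q since 766 is squarefree and ≠ 1. Hence x^2 + 60x + 134 is irreducible over Q and is the minimal polynomial of α.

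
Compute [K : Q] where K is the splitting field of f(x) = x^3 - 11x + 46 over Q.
[K : Q] = 6

By the rational root test, any rational root of the monic integer polynomial f(x) = x^3 - 11x + 46 must be an integer dividing the constant term 46, i.e. one of ±{1, 2, 23, 46}. Evaluating: f(1) = 36, f(-1) = 56, f(2) = 32, f(-2) = 60, f(23) = 11960, f(-23) = -11868, f(46) = 96876, f(-46) = -96784; none is 0, so f has no rational root and is therefore irreducible over Q (a cubic with no linear factor over a field is irreducible). For an irreducible cubic, the Galois group is A_3 or S_3 according as the discriminant disc(f) = -4a^3 - 27b^2 = -4·(-11)^3 - 27·(46)^2 = -51808 is or is not a square in Q. Here disc(f) = -51808 is not a perfect square in Q, so the Galois group of f over Q is not contained in A_3 and must be all of S_3. The splitting field has degree |S_3| = 6 over Q, so [K : Q] = 6.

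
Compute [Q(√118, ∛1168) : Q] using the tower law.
[Q(√118, ∛1168) : Q] = 6

Let L = Q(√118, ∛1168). Since Q(√118) ⊂ L and [Q(√118):Q] = 2, the tower law gives 2 | [L:Q]. Likewise Q(∛1168) ⊂ L with [Q(∛1168):Q] = 3 (because 1168 is not a perfect cube), so 3 | [L:Q]. As gcd(2,3) = 1, [L:Q] is divisible by 6. Conversely L is generated over Q by √118 and ∛1168, so [L:Q] ≤ 2·3 = 6. Therefore [Q(√118, ∛1168) : Q] = 6.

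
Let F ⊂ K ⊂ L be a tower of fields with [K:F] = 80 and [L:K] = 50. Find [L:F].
[L:F] = 4000

The tower law says that for any tower of field extensions F ⊂ K ⊂ L with finite degrees, [L:F] = [L:K] · [K:F]. Here this gives [L:F] = 50 · 80 = 4000.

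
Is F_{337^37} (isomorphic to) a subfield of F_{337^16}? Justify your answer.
No: F_{337^37} is not a subfield of F_{337^16}

F_{p^m} embeds in F_{p^n} iff m | n. Here 37 ∤ 16 (since 16 = 0·37 + 16 with remainder 16 ≠ 0), so F_{337^37} is not a subfield of F_{337^16}. Equivalently: if it were, the tower law would give 37 = [F_{337^37}:F_337] dividing [F_{337^16}:F_337] = 16, contradiction.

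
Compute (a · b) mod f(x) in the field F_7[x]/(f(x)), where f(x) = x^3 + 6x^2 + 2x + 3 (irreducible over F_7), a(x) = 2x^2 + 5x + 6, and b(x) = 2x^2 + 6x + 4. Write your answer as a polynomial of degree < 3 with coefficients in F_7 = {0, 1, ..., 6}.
a · b ≡ 5x^2 + 6x + 2 (mod f(x))

Multiply in F_7[x]: a(x)·b(x) = (2x^2 + 5x + 6)·(2x^2 + 6x + 4) = 4x^4 + x^3 + x^2 + 3. This has degree ≥ 3, so divide by f(x) over F_7: 4x^4 + x^3 + x^2 + 3 = (4x + 5)·(x^3 + 6x^2 + 2x + 3) + (5x^2 + 6x + 2). Hence a·b ≡ 5x^2 + 6x + 2 (mod f). (F_7[x]/(f) is a field with 7^3 = 343 elements since f is irreducible of degree 3.)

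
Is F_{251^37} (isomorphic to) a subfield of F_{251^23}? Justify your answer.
No: F_{251^37} is not a subfield of F_{251^23}

F_{p^m} embeds in F_{p^n} iff m | n. Here 37 ∤ 23 (since 23 = 0·37 + 23 with remainder 23 ≠ 0), so F_{251^37} is not a subfield of F_{251^23}. Equivalently: if it were, the tower law would give 37 = [F_{251^37}:F_251] dividing [F_{251^23}:F_251] = 23, contradiction.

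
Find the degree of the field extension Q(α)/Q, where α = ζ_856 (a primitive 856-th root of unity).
[Q(α):Q] = 424

The minimal polynomial of ζ_856 over Q is the 856-th cyclotomic polynomial Φ_856(x), which is irreducible over Q and has degree φ(856) = 424. Hence [Q(α):Q] = φ(856) = 424.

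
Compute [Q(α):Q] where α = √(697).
[Q(α):Q] = 2

[Q(α):Q] equals the degree of the minimal polynomial of α. Here α^2 = 697 and x^2 - 697 is irreducible (d = 697 is squarefree, ≠ 1, hence not a square), so deg(m_α) = 2. Thus [Q(α):Q] = 2.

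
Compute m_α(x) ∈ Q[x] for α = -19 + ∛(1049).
m_α(x) = x^3 + 57x^2 + 1083x + 5810

Set β = α + 19 = ∛(1049), so β^3 = 1049. Then (α + 19)^3 - 1049 = 0, i.e. α is a root of g(x) = (x + 19)^3 - 1049 = x^3 + 57x^2 + 1083x + 5810. Since g(x) = h(x + 19) where h(x) = x^3 - 1049, and h is irreducible over Q (because 1049 is not a perfect cube, so h has no rational root, and a monic cubic with no rational root is irreducible), g is also irreducible (irreducibility is preserved under the substitution x → x + 19). Hence m_α(x) = x^3 + 57x^2 + 1083x + 5810.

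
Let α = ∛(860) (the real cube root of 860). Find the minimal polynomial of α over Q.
m_α(x) = x^3 - 860

α satisfies α^3 = 860, so x^3 - 860 annihilates α. By the rational root test, a rational root p/q (in lowest terms) of x^3 - 860 would satisfy p^3 = 860 q^3, forcing q = 1 and p^3 = 860; but 860 is not a perfect cube, contradiction. A monic cubic over Q with no rational root is irreducible (any nontrivial factorization would include a linear factor). Hence x^3 - 860 is the minimal polynomial of α, and in particular [Q(α):Q] = 3.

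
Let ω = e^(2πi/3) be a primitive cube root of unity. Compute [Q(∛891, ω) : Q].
[Q(∛891, ω) : Q] = 6

[Q(∛891):Q] = 3 (min poly x^3 - 891, irreducible since 891 is not a perfect cube). [Q(ω):Q] = 2 (min poly x^2 + x + 1). Since Q(∛891) ⊂ R and ω ∉ R, we have ω ∉ Q(∛891), so x^2 + x + 1 remains irreducible over Q(∛891) and [Q(∛891, ω) : Q(∛891)] = 2. By the tower law, [Q(∛891, ω) : Q] = 3 · 2 = 6. (In fact Q(∛891, ω) is the splitting field of x^3 - 891 over Q.)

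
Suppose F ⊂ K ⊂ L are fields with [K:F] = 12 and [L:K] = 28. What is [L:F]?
[L:F] = 336

The tower law says that for any tower of field extensions F ⊂ K ⊂ L with finite degrees, [L:F] = [L:K] · [K:F]. Here this gives [L:F] = 28 · 12 = 336.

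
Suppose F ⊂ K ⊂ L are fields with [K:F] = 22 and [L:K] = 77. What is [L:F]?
[L:F] = 1694

The tower law says that for any tower of field extensions F ⊂ K ⊂ L with finite degrees, [L:F] = [L:K] · [K:F]. Here this gives [L:F] = 77 · 22 = 1694.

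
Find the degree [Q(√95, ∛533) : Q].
[Q(√95, ∛533) : Q] = 6

Let L = Q(√95, ∛533). Since Q(√95) ⊂ L and [Q(√95):Q] = 2, the tower law gives 2 | [L:Q]. Likewise Q(∛533) ⊂ L with [Q(∛533):Q] = 3 (because 533 is not a perfect cube), so 3 | [L:Q]. As gcd(2,3) = 1, [L:Q] is divisible by 6. Conversely L is generated over Q by √95 and ∛533, so [L:Q] ≤ 2·3 = 6. Therefore [Q(√95, ∛533) : Q] = 6.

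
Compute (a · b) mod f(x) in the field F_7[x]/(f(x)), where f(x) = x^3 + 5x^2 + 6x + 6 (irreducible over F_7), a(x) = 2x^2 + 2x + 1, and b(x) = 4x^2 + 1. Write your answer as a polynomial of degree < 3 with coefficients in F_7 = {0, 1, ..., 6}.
a · b ≡ 6x^2 + 6x + 4 (mod f(x))

Multiply in F_7[x]: a(x)·b(x) = (2x^2 + 2x + 1)·(4x^2 + 1) = x^4 + x^3 + 6x^2 + 2x + 1. This has degree ≥ 3, so divide by f(x) over F_7: x^4 + x^3 + 6x^2 + 2x + 1 = (x + 3)·(x^3 + 5x^2 + 6x + 6) + (6x^2 + 6x + 4). Hence a·b ≡ 6x^2 + 6x + 4 (mod f). (F_7[x]/(f) is a field with 7^3 = 343 elements since f is irreducible of degree 3.)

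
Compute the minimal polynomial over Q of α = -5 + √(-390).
m_α(x) = x^2 + 10x + 415

From α + 5 = √(-390), squaring gives (α + 5)^2 = -390, i.e. α^2 + 10α + 25 = -390, so α^2 + 10α + 415 = 0. The discriminant of x^2 + 10x + 415 is (10)^2 - 4·(415) = 100 - 1660 = -1560, and 4·(-390) is not a perfect square in Q since -390 is squarefree and ≠ 1. Hence x^2 + 10x + 415 is irreducible over Q and is the minimal polynomial of α.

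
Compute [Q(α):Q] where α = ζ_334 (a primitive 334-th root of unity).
[Q(α):Q] = 166

The minimal polynomial of ζ_334 over Q is the 334-th cyclotomic polynomial Φ_334(x), which is irreducible over Q and has degree φ(334) = 166. Hence [Q(α):Q] = φ(334) = 166.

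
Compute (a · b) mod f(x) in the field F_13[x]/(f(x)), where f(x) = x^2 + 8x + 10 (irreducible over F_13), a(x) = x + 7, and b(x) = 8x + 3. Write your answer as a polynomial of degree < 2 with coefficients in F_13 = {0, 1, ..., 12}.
a · b ≡ 8x + 6 (mod f(x))

Multiply in F_13[x]: a(x)·b(x) = (x + 7)·(8x + 3) = 8x^2 + 7x + 8. This has degree ≥ 2, so divide by f(x) over F_13: 8x^2 + 7x + 8 = (8)·(x^2 + 8x + 10) + (8x + 6). Hence a·b ≡ 8x + 6 (mod f). (F_13[x]/(f) is a field with 13^2 = 169 elements since f is irreducible of degree 2.)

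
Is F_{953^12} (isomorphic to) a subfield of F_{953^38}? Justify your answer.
No: F_{953^12} is not a subfield of F_{953^38}

F_{p^m} embeds in F_{p^n} iff m | n. Here 12 ∤ 38 (since 38 = 3·12 + 2 with remainder 2 ≠ 0), so F_{953^12} is not a subfield of F_{953^38}. Equivalently: if it were, the tower law would give 12 = [F_{953^12}:F_953] dividing [F_{953^38}:F_953] = 38, contradiction.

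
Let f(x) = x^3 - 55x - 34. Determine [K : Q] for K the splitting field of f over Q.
[K : Q] = 6

By the rational root test, any rational root of the monic integer polynomial f(x) = x^3 - 55x - 34 must be an integer dividing the constant term -34, i.e. one of ±{1, 2, 17, 34}. Evaluating: f(1) = -88, f(-1) = 20, f(2) = -136, f(-2) = 68, f(17) = 3944, f(-17) = -4012, f(34) = 37400, f(-34) = -37468; none is 0, so f has no rational root and is therefore irreducible over Q (a cubic with no linear factor over a field is irreducible). For an irreducible cubic, the Galois group is A_3 or S_3 according as the discriminant disc(f) = -4a^3 - 27b^2 = -4·(-55)^3 - 27·(-34)^2 = 634288 is or is not a square in Q. Here disc(f) = 634288 is not a perfect square in Q, so the Galois group of f over Q is not contained in A_3 and must be all of S_3. The splitting field has degree |S_3| = 6 over Q, so [K : Q] = 6.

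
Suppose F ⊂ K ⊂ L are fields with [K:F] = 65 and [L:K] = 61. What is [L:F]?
[L:F] = 3965

The tower law says that for any tower of field extensions F ⊂ K ⊂ L with finite degrees, [L:F] = [L:K] · [K:F]. Here this gives [L:F] = 61 · 65 = 3965.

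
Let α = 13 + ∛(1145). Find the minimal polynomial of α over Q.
m_α(x) = x^3 - 39x^2 + 507x - 3342

Set β = α - 13 = ∛(1145), so β^3 = 1145. Then (α - 13)^3 - 1145 = 0, i.e. α is a root of g(x) = (x - 13)^3 - 1145 = x^3 - 39x^2 + 507x - 3342. Since g(x) = h(x - 13) where h(x) = x^3 - 1145, and h is irreducible over Q (because 1145 is not a perfect cube, so h has no rational root, and a monic cubic with no rational root is irreducible), g is also irreducible (irreducibility is preserved under the substitution x → x - 13). Hence m_α(x) = x^3 - 39x^2 + 507x - 3342.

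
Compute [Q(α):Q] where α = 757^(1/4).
[Q(α):Q] = 4

α is a root of x^4 - 757. By Eisenstein's criterion at the prime p = 757 (which divides the constant term 757 but p^2 = 573049 does not, since 757 is squarefree), x^4 - 757 is irreducible over Q. Hence [Q(α):Q] = 4.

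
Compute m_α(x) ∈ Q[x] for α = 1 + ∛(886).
m_α(x) = x^3 - 3x^2 + 3x - 887

Set β = α - 1 = ∛(886), so β^3 = 886. Then (α - 1)^3 - 886 = 0, i.e. α is a root of g(x) = (x - 1)^3 - 886 = x^3 - 3x^2 + 3x - 887. Since g(x) = h(x - 1) where h(x) = x^3 - 886, and h is irreducible over Q (because 886 is not a perfect cube, so h has no rational root, and a monic cubic with no rational root is irreducible), g is also irreducible (irreducibility is preserved under the substitution x → x - 1). Hence m_α(x) = x^3 - 3x^2 + 3x - 887.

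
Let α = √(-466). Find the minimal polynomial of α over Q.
m_α(x) = x^2 + 466

α satisfies α^2 + 466 = 0, so x^2 + 466 annihilates α. Since d = -466 is squarefree and ≠ 1, it is not a perfect square in Q, so x^2 + 466 has no rational root and is therefore irreducible over Q (a degree-2 polynomial over a field is irreducible iff it has no root). Hence m_α(x) = x^2 + 466.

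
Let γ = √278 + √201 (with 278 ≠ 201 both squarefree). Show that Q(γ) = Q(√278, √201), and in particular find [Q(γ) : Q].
[Q(γ) : Q] = 4 (equivalently, Q(γ) = Q(√278, √201))

Obviously Q(γ) ⊆ Q(√278, √201), and [Q(√278, √201):Q] = 4 (since 278, 201 are distinct squarefree integers > 1 with 55878 not a perfect square). To show equality we compute the minimal polynomial of γ. From γ = √278 + √201: γ^2 = 278 + 2√(55878) + 201 = 479 + 2√(55878), so γ^2 - 479 = 2√(55878); squaring, (γ^2 - 479)^2 = 4·55878, i.e. γ^4 - 958γ^2 + 229441 - 223512 = 0, i.e. γ^4 - 958γ^2 + 5929 = 0. So γ is a root of x^4 - 958x^2 + 5929. This polynomial is irreducible over Q: it has no rational root (each ±√278 ± √201 is irrational), and any factorization into two quadratics over Q would force √(55878) ∈ Q (pairing opposite roots) or √278, √201 ∈ Q (other pairings), all impossible. Hence [Q(γ):Q] = 4 = [Q(√278, √201):Q], so Q(γ) = Q(√278, √201).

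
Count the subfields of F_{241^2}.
F_{241^2} has 2 subfields

The subfields of F_{p^n} are exactly the fields F_{p^d} for d | n (each is the fixed field of the unique index-d subgroup of Gal(F_{p^n}/F_p) ≅ Z/nZ). The divisors of n = 2 are {1, 2}, giving 2 subfields: F_{241^1}, F_{241^2}.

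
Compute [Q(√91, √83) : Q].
[Q(√91, √83) : Q] = 4

[Q(√91):Q] = 2 (min poly x^2 - 91, irreducible since 91 is squarefree > 1). For the top step, suppose √83 ∈ Q(√91), say √83 = c + d√91 with c, d ∈ Q. Squaring: 83 = c^2 + 91d^2 + 2cd√91. Since √91 ∉ Q this forces 2cd = 0. If d = 0 then √83 = c ∈ Q, contradicting 83 squarefree > 1. If c = 0 then 83 = 91d^2, so 91·83 = (91d)^2 is a perfect square in Q — but 91·83 = 7553 is not a perfect square (since 91 and 83 are distinct squarefree integers). Contradiction. Hence √83 ∉ Q(√91), so x^2 - 83 stays irreducible over Q(√91) and [Q(√91, √83) : Q(√91)] = 2. By the tower law, [Q(√91, √83) : Q] = 2 · 2 = 4.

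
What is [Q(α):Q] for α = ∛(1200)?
[Q(α):Q] = 3

The minimal polynomial of α is x^3 - 1200, irreducible over Q since 1200 is not a perfect cube (so x^3 - 1200 has no rational root). Hence [Q(α):Q] = deg(m_α) = 3.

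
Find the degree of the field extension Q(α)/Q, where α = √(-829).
[Q(α):Q] = 2

[Q(α):Q] equals the degree of the minimal polynomial of α. Here α^2 = -829 and x^2 + 829 is irreducible (d = -829 is squarefree, ≠ 1, hence not a square), so deg(m_α) = 2. Thus [Q(α):Q] = 2.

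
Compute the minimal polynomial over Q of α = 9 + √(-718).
m_α(x) = x^2 - 18x + 799

From α - 9 = √(-718), squaring gives (α - 9)^2 = -718, i.e. α^2 - 18α + 81 = -718, so α^2 - 18α + 799 = 0. The discriminant of x^2 - 18x + 799 is (-18)^2 - 4·(799) = 324 - 3196 = -2872, and 4·(-718) is not a perfect square in Q since -718 is squarefree and ≠ 1. Hence x^2 - 18x + 799 is irreducible over Q and is the minimal polynomial of α.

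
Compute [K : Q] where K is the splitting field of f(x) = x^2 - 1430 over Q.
[K : Q] = 2

f(x) = x^2 - 1430 factors as (x - √1430)(x + √1430). The splitting field is K = Q(√1430). Since 1430 is squarefree and > 1, it is not a perfect square, so x^2 - 1430 is irreducible over Q and [Q(√1430) : Q] = 2. Hence [K : Q] = 2.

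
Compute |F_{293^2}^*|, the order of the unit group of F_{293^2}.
|F_{293^2}^*| = 85848

F_{293^2} has 293^2 = 85849 elements; its multiplicative group consists of all nonzero elements, so |F_{293^2}^*| = 85849 - 1 = 85848. (It is cyclic since any finite subgroup of the multiplicative group of a field is cyclic.)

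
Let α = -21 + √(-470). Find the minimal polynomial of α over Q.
m_α(x) = x^2 + 42x + 911

From α + 21 = √(-470), squaring gives (α + 21)^2 = -470, i.e. α^2 + 42α + 441 = -470, so α^2 + 42α + 911 = 0. The discriminant of x^2 + 42x + 911 is (42)^2 - 4·(911) = 1764 - 3644 = -1880, and 4·(-470) is not a perfect square in Q since -470 is squarefree and ≠ 1. Hence x^2 + 42x + 911 is irreducible over Q and is the minimal polynomial of α.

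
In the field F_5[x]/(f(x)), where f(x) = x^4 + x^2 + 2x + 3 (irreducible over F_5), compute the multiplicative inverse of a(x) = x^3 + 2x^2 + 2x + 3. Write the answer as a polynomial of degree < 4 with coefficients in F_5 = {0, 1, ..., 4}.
a(x)^(-1) ≡ 2x^3 + x (mod f(x))

Since f is irreducible over F_5, F_5[x]/(f) is a field and a(x) ≠ 0 has an inverse. Apply the extended Euclidean algorithm to f(x) and a(x) in F_5[x]: f(x) = (x + 3)·a(x) + (3x^2 + 3x + 4);  a(x) = (2x + 2)·(3x^2 + 3x + 4) + (3x);  (3x^2 + 3x + 4) = (x + 1)·(3x) + (4). The last nonzero remainder is the constant 4 = gcd(f, a) in F_5. Back-substituting through the division chain expresses 4 = s(x)·a(x) + t(x)·f(x) with s(x) ≡ 3x^3 + 4x (mod f), so (3x^3 + 4x)·a(x) ≡ 4 (mod f). Multiplying by 4^(-1) ≡ 4 in F_5 gives a(x)^(-1) ≡ 4·(3x^3 + 4x) ≡ 2x^3 + x (mod f). Check: (x^3 + 2x^2 + 2x + 3)·(2x^3 + x) = 2x^6 + 4x^5 + 3x^3 + 2x^2 + 3x ≡ 1 (mod x^4 + x^2 + 2x + 3).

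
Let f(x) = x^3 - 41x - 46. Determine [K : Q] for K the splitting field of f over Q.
[K : Q] = 6

By the rational root test, any rational root of the monic integer polynomial f(x) = x^3 - 41x - 46 must be an integer dividing the constant term -46, i.e. one of ±{1, 2, 23, 46}. Evaluating: f(1) = -86, f(-1) = -6, f(2) = -120, f(-2) = 28, f(23) = 11178, f(-23) = -11270, f(46) = 95404, f(-46) = -95496; none is 0, so f has no rational root and is therefore irreducible over Q (a cubic with no linear factor over a field is irreducible). For an irreducible cubic, the Galois group is A_3 or S_3 according as the discriminant disc(f) = -4a^3 - 27b^2 = -4·(-41)^3 - 27·(-46)^2 = 218552 is or is not a square in Q. Here disc(f) = 218552 is not a perfect square in Q, so the Galois group of f over Q is not contained in A_3 and must be all of S_3. The splitting field has degree |S_3| = 6 over Q, so [K : Q] = 6.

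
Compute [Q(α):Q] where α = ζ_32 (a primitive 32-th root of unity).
[Q(α):Q] = 16

The minimal polynomial of ζ_32 over Q is the 32-th cyclotomic polynomial Φ_32(x), which is irreducible over Q and has degree φ(32) = 16. Hence [Q(α):Q] = φ(32) = 16.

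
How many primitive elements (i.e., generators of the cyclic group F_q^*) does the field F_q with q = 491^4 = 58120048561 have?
There are φ(58120048560) = 12857671680 primitive elements

F_q^* is cyclic of order q - 1 = 58120048560. A cyclic group of order m has exactly φ(m) generators. Here m = 58120048560 = 2^4 · 3 · 5 · 7^2 · 41 · 149 · 809, so the number of primitive elements is φ(58120048560) = 12857671680.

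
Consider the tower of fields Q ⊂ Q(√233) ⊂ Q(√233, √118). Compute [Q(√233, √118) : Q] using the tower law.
[Q(√233, √118) : Q] = 4

[Q(√233):Q] = 2 (min poly x^2 - 233, irreducible since 233 is squarefree > 1). For the top step, suppose √118 ∈ Q(√233), say √118 = c + d√233 with c, d ∈ Q. Squaring: 118 = c^2 + 233d^2 + 2cd√233. Since √233 ∉ Q this forces 2cd = 0. If d = 0 then √118 = c ∈ Q, contradicting 118 squarefree > 1. If c = 0 then 118 = 233d^2, so 233·118 = (233d)^2 is a perfect square in Q — but 233·118 = 27494 is not a perfect square (since 233 and 118 are distinct squarefree integers). Contradiction. Hence √118 ∉ Q(√233), so x^2 - 118 stays irreducible over Q(√233) and [Q(√233, √118) : Q(√233)] = 2. By the tower law, [Q(√233, √118) : Q] = 2 · 2 = 4.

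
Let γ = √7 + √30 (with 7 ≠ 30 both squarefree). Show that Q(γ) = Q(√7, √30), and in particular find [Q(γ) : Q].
[Q(γ) : Q] = 4 (equivalently, Q(γ) = Q(√7, √30))

Obviously Q(γ) ⊆ Q(√7, √30), and [Q(√7, √30):Q] = 4 (since 7, 30 are distinct squarefree integers > 1 with 210 not a perfect square). To show equality we compute the minimal polynomial of γ. From γ = √7 + √30: γ^2 = 7 + 2√(210) + 30 = 37 + 2√(210), so γ^2 - 37 = 2√(210); squaring, (γ^2 - 37)^2 = 4·210, i.e. γ^4 - 74γ^2 + 1369 - 840 = 0, i.e. γ^4 - 74γ^2 + 529 = 0. So γ is a root of x^4 - 74x^2 + 529. This polynomial is irreducible over Q: it has no rational root (each ±√7 ± √30 is irrational), and any factorization into two quadratics over Q would force √(210) ∈ Q (pairing opposite roots) or √7, √30 ∈ Q (other pairings), all impossible. Hence [Q(γ):Q] = 4 = [Q(√7, √30):Q], so Q(γ) = Q(√7, √30).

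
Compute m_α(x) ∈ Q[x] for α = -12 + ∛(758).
m_α(x) = x^3 + 36x^2 + 432x + 970

Set β = α + 12 = ∛(758), so β^3 = 758. Then (α + 12)^3 - 758 = 0, i.e. α is a root of g(x) = (x + 12)^3 - 758 = x^3 + 36x^2 + 432x + 970. Since g(x) = h(x + 12) where h(x) = x^3 - 758, and h is irreducible over Q (because 758 is not a perfect cube, so h has no rational root, and a monic cubic with no rational root is irreducible), g is also irreducible (irreducibility is preserved under the substitution x → x + 12). Hence m_α(x) = x^3 + 36x^2 + 432x + 970.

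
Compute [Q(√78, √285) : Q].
[Q(√78, √285) : Q] = 4

[Q(√78):Q] = 2 (min poly x^2 - 78, irreducible since 78 is squarefree > 1). For the top step, suppose √285 ∈ Q(√78), say √285 = c + d√78 with c, d ∈ Q. Squaring: 285 = c^2 + 78d^2 + 2cd√78. Since √78 ∉ Q this forces 2cd = 0. If d = 0 then √285 = c ∈ Q, contradicting 285 squarefree > 1. If c = 0 then 285 = 78d^2, so 78·285 = (78d)^2 is a perfect square in Q — but 78·285 = 22230 is not a perfect square (since 78 and 285 are distinct squarefree integers). Contradiction. Hence √285 ∉ Q(√78), so x^2 - 285 stays irreducible over Q(√78) and [Q(√78, √285) : Q(√78)] = 2. By the tower law, [Q(√78, √285) : Q] = 2 · 2 = 4.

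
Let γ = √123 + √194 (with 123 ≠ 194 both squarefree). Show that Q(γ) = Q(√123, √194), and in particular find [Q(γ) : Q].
[Q(γ) : Q] = 4 (equivalently, Q(γ) = Q(√123, √194))

Obviously Q(γ) ⊆ Q(√123, √194), and [Q(√123, √194):Q] = 4 (since 123, 194 are distinct squarefree integers > 1 with 23862 not a perfect square). To show equality we compute the minimal polynomial of γ. From γ = √123 + √194: γ^2 = 123 + 2√(23862) + 194 = 317 + 2√(23862), so γ^2 - 317 = 2√(23862); squaring, (γ^2 - 317)^2 = 4·23862, i.e. γ^4 - 634γ^2 + 100489 - 95448 = 0, i.e. γ^4 - 634γ^2 + 5041 = 0. So γ is a root of x^4 - 634x^2 + 5041. This polynomial is irreducible over Q: it has no rational root (each ±√123 ± √194 is irrational), and any factorization into two quadratics over Q would force √(23862) ∈ Q (pairing opposite roots) or √123, √194 ∈ Q (other pairings), all impossible. Hence [Q(γ):Q] = 4 = [Q(√123, √194):Q], so Q(γ) = Q(√123, √194).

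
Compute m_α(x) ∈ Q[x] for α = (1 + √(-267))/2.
m_α(x) = x^2 - x + 67

From 2α - 1 = √(-267), squaring gives (2α - 1)^2 = -267, i.e. 4α^2 - 4α + 1 = -267, so α^2 - α + (1 + 267)/4 = 0. Since -267 ≡ 1 (mod 4), (1 + 267)/4 = 67 ∈ Z. The polynomial x^2 - x + 67 has discriminant 1 - 4·(67) = -267, which is not a perfect square in Q (d = -267 is squarefree and ≠ 1), so x^2 - x + 67 is irreducible over Q. It is the minimal polynomial of α.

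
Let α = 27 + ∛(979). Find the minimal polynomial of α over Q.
m_α(x) = x^3 - 81x^2 + 2187x - 20662

Set β = α - 27 = ∛(979), so β^3 = 979. Then (α - 27)^3 - 979 = 0, i.e. α is a root of g(x) = (x - 27)^3 - 979 = x^3 - 81x^2 + 2187x - 20662. Since g(x) = h(x - 27) where h(x) = x^3 - 979, and h is irreducible over Q (because 979 is not a perfect cube, so h has no rational root, and a monic cubic with no rational root is irreducible), g is also irreducible (irreducibility is preserved under the substitution x → x - 27). Hence m_α(x) = x^3 - 81x^2 + 2187x - 20662.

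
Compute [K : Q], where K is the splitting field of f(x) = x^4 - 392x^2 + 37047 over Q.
[K : Q] = 4

Solving the quadratic in x^2: x^2 = (392 ± √(392^2 - 4·37047))/2 = (392 ± √5476)/2 = (392 ± 74)/2, giving x^2 = 233 or x^2 = 159. So f(x) = (x^2 - 233)(x^2 - 159) and the roots of f are ±√233, ±√159. Hence the splitting field is K = Q(√233, √159). Since 233 and 159 are distinct squarefree integers > 1, their product 37047 is not a perfect square, so √159 ∉ Q(√233). By the tower law [K:Q] = [Q(√233,√159):Q(√233)] · [Q(√233):Q] = 2 · 2 = 4.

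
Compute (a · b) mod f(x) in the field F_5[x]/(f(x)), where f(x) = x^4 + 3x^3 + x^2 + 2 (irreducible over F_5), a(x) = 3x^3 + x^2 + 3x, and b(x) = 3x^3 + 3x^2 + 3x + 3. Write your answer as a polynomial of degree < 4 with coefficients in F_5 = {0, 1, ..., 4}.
a · b ≡ 2x^2 + 4x + 1 (mod f(x))

Multiply in F_5[x]: a(x)·b(x) = (3x^3 + x^2 + 3x)·(3x^3 + 3x^2 + 3x + 3) = 4x^6 + 2x^5 + x^4 + x^3 + 2x^2 + 4x. This has degree ≥ 4, so divide by f(x) over F_5: 4x^6 + 2x^5 + x^4 + x^3 + 2x^2 + 4x = (4x^2 + 2)·(x^4 + 3x^3 + x^2 + 2) + (2x^2 + 4x + 1). Hence a·b ≡ 2x^2 + 4x + 1 (mod f). (F_5[x]/(f) is a field with 5^4 = 625 elements since f is irreducible of degree 4.)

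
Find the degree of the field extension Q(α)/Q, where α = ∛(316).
[Q(α):Q] = 3

The minimal polynomial of α is x^3 - 316, irreducible over Q since 316 is not a perfect cube (so x^3 - 316 has no rational root). Hence [Q(α):Q] = deg(m_α) = 3.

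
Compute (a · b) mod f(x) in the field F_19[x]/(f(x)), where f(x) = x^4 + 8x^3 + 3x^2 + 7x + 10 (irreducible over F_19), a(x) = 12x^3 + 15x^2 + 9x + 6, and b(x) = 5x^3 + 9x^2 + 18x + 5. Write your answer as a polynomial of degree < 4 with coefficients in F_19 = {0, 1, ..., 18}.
a · b ≡ 12x^3 + 17x^2 + 8x + 7 (mod f(x))

Multiply in F_19[x]: a(x)·b(x) = (12x^3 + 15x^2 + 9x + 6)·(5x^3 + 9x^2 + 18x + 5) = 3x^6 + 12x^5 + 16x^4 + 4x^3 + 6x^2 + x + 11. This has degree ≥ 4, so divide by f(x) over F_19: 3x^6 + 12x^5 + 16x^4 + 4x^3 + 6x^2 + x + 11 = (3x^2 + 7x + 8)·(x^4 + 8x^3 + 3x^2 + 7x + 10) + (12x^3 + 17x^2 + 8x + 7). Hence a·b ≡ 12x^3 + 17x^2 + 8x + 7 (mod f). (F_19[x]/(f) is a field with 19^4 = 130321 elements since f is irreducible of degree 4.)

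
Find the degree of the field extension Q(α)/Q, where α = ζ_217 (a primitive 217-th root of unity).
[Q(α):Q] = 180

The minimal polynomial of ζ_217 over Q is the 217-th cyclotomic polynomial Φ_217(x), which is irreducible over Q and has degree φ(217) = 180. Hence [Q(α):Q] = φ(217) = 180.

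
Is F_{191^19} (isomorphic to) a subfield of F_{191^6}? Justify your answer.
No: F_{191^19} is not a subfield of F_{191^6}

F_{p^m} embeds in F_{p^n} iff m | n. Here 19 ∤ 6 (since 6 = 0·19 + 6 with remainder 6 ≠ 0), so F_{191^19} is not a subfield of F_{191^6}. Equivalently: if it were, the tower law would give 19 = [F_{191^19}:F_191] dividing [F_{191^6}:F_191] = 6, contradiction.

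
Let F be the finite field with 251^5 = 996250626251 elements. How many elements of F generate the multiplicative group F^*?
There are φ(996250626250) = 362272900000 primitive elements

F_q^* is cyclic of order q - 1 = 996250626250. A cyclic group of order m has exactly φ(m) generators. Here m = 996250626250 = 2 · 5^4 · 11^2 · 6586781, so the number of primitive elements is φ(996250626250) = 362272900000.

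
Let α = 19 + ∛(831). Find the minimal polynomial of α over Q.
m_α(x) = x^3 - 57x^2 + 1083x - 7690

Set β = α - 19 = ∛(831), so β^3 = 831. Then (α - 19)^3 - 831 = 0, i.e. α is a root of g(x) = (x - 19)^3 - 831 = x^3 - 57x^2 + 1083x - 7690. Since g(x) = h(x - 19) where h(x) = x^3 - 831, and h is irreducible over Q (because 831 is not a perfect cube, so h has no rational root, and a monic cubic with no rational root is irreducible), g is also irreducible (irreducibility is preserved under the substitution x → x - 19). Hence m_α(x) = x^3 - 57x^2 + 1083x - 7690.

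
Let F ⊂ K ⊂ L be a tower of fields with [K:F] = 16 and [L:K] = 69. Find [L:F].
[L:F] = 1104

The tower law says that for any tower of field extensions F ⊂ K ⊂ L with finite degrees, [L:F] = [L:K] · [K:F]. Here this gives [L:F] = 69 · 16 = 1104.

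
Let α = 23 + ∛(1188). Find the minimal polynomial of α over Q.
m_α(x) = x^3 - 69x^2 + 1587x - 13355

Set β = α - 23 = ∛(1188), so β^3 = 1188. Then (α - 23)^3 - 1188 = 0, i.e. α is a root of g(x) = (x - 23)^3 - 1188 = x^3 - 69x^2 + 1587x - 13355. Since g(x) = h(x - 23) where h(x) = x^3 - 1188, and h is irreducible over Q (because 1188 is not a perfect cube, so h has no rational root, and a monic cubic with no rational root is irreducible), g is also irreducible (irreducibility is preserved under the substitution x → x - 23). Hence m_α(x) = x^3 - 69x^2 + 1587x - 13355.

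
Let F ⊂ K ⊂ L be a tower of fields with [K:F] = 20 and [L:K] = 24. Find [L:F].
[L:F] = 480

The tower law says that for any tower of field extensions F ⊂ K ⊂ L with finite degrees, [L:F] = [L:K] · [K:F]. Here this gives [L:F] = 24 · 20 = 480.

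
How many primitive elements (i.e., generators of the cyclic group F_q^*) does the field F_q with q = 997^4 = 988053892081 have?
There are φ(988053892080) = 259782297600 primitive elements

F_q^* is cyclic of order q - 1 = 988053892080. A cyclic group of order m has exactly φ(m) generators. Here m = 988053892080 = 2^4 · 3 · 5 · 83 · 499 · 99401, so the number of primitive elements is φ(988053892080) = 259782297600.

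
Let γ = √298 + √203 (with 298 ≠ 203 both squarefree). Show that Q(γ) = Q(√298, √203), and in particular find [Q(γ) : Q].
[Q(γ) : Q] = 4 (equivalently, Q(γ) = Q(√298, √203))

Obviously Q(γ) ⊆ Q(√298, √203), and [Q(√298, √203):Q] = 4 (since 298, 203 are distinct squarefree integers > 1 with 60494 not a perfect square). To show equality we compute the minimal polynomial of γ. From γ = √298 + √203: γ^2 = 298 + 2√(60494) + 203 = 501 + 2√(60494), so γ^2 - 501 = 2√(60494); squaring, (γ^2 - 501)^2 = 4·60494, i.e. γ^4 - 1002γ^2 + 251001 - 241976 = 0, i.e. γ^4 - 1002γ^2 + 9025 = 0. So γ is a root of x^4 - 1002x^2 + 9025. This polynomial is irreducible over Q: it has no rational root (each ±√298 ± √203 is irrational), and any factorization into two quadratics over Q would force √(60494) ∈ Q (pairing opposite roots) or √298, √203 ∈ Q (other pairings), all impossible. Hence [Q(γ):Q] = 4 = [Q(√298, √203):Q], so Q(γ) = Q(√298, √203).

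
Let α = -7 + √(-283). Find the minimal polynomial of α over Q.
m_α(x) = x^2 + 14x + 332

From α + 7 = √(-283), squaring gives (α + 7)^2 = -283, i.e. α^2 + 14α + 49 = -283, so α^2 + 14α + 332 = 0. The discriminant of x^2 + 14x + 332 is (14)^2 - 4·(332) = 196 - 1328 = -1132, and 4·(-283) is not a perfect square in Q since -283 is squarefree and ≠ 1. Hence x^2 + 14x + 332 is irreducible over Q and is the minimal polynomial of α.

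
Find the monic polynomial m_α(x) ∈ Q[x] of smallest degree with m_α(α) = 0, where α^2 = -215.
m_α(x) = x^2 + 215

α satisfies α^2 + 215 = 0, so x^2 + 215 annihilates α. Since d = -215 is squarefree and ≠ 1, it is not a perfect square in Q, so x^2 + 215 has no rational root and is therefore irreducible over Q (a degree-2 polynomial over a field is irreducible iff it has no root). Hence m_α(x) = x^2 + 215.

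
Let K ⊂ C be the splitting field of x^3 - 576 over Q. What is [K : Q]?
[K : Q] = 6

The roots of x^3 - 576 are ∛576, ω∛576, ω^2∛576 where ω = e^(2πi/3) is a primitive cube root of unity, so K = Q(∛576, ω). Now [Q(∛576):Q] = 3 (since 576 is not a perfect cube, x^3 - 576 is irreducible) and [Q(ω):Q] = 2. Both 2 and 3 divide [K:Q], and [K:Q] ≤ 3·2 = 6, so [K:Q] = 6. (Equivalently: Q(∛576) ⊂ R but ω ∉ R, so [K : Q(∛576)] = 2.)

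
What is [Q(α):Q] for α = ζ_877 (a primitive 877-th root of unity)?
[Q(α):Q] = 876

The minimal polynomial of ζ_877 over Q is the 877-th cyclotomic polynomial Φ_877(x), which is irreducible over Q and has degree φ(877) = 876. Hence [Q(α):Q] = φ(877) = 876.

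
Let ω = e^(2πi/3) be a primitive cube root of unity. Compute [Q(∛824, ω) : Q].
[Q(∛824, ω) : Q] = 6

[Q(∛824):Q] = 3 (min poly x^3 - 824, irreducible since 824 is not a perfect cube). [Q(ω):Q] = 2 (min poly x^2 + x + 1). Since Q(∛824) ⊂ R and ω ∉ R, we have ω ∉ Q(∛824), so x^2 + x + 1 remains irreducible over Q(∛824) and [Q(∛824, ω) : Q(∛824)] = 2. By the tower law, [Q(∛824, ω) : Q] = 3 · 2 = 6. (In fact Q(∛824, ω) is the splitting field of x^3 - 824 over Q.)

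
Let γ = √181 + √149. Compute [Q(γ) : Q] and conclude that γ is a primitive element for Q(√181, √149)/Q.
[Q(γ) : Q] = 4 (equivalently, Q(γ) = Q(√181, √149))

Obviously Q(γ) ⊆ Q(√181, √149), and [Q(√181, √149):Q] = 4 (since 181, 149 are distinct squarefree integers > 1 with 26969 not a perfect square). To show equality we compute the minimal polynomial of γ. From γ = √181 + √149: γ^2 = 181 + 2√(26969) + 149 = 330 + 2√(26969), so γ^2 - 330 = 2√(26969); squaring, (γ^2 - 330)^2 = 4·26969, i.e. γ^4 - 660γ^2 + 108900 - 107876 = 0, i.e. γ^4 - 660γ^2 + 1024 = 0. So γ is a root of x^4 - 660x^2 + 1024. This polynomial is irreducible over Q: it has no rational root (each ±√181 ± √149 is irrational), and any factorization into two quadratics over Q would force √(26969) ∈ Q (pairing opposite roots) or √181, √149 ∈ Q (other pairings), all impossible. Hence [Q(γ):Q] = 4 = [Q(√181, √149):Q], so Q(γ) = Q(√181, √149).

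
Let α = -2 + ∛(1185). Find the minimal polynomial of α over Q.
m_α(x) = x^3 + 6x^2 + 12x - 1177

Set β = α + 2 = ∛(1185), so β^3 = 1185. Then (α + 2)^3 - 1185 = 0, i.e. α is a root of g(x) = (x + 2)^3 - 1185 = x^3 + 6x^2 + 12x - 1177. Since g(x) = h(x + 2) where h(x) = x^3 - 1185, and h is irreducible over Q (because 1185 is not a perfect cube, so h has no rational root, and a monic cubic with no rational root is irreducible), g is also irreducible (irreducibility is preserved under the substitution x → x + 2). Hence m_α(x) = x^3 + 6x^2 + 12x - 1177.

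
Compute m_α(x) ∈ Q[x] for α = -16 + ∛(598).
m_α(x) = x^3 + 48x^2 + 768x + 3498

Set β = α + 16 = ∛(598), so β^3 = 598. Then (α + 16)^3 - 598 = 0, i.e. α is a root of g(x) = (x + 16)^3 - 598 = x^3 + 48x^2 + 768x + 3498. Since g(x) = h(x + 16) where h(x) = x^3 - 598, and h is irreducible over Q (because 598 is not a perfect cube, so h has no rational root, and a monic cubic with no rational root is irreducible), g is also irreducible (irreducibility is preserved under the substitution x → x + 16). Hence m_α(x) = x^3 + 48x^2 + 768x + 3498.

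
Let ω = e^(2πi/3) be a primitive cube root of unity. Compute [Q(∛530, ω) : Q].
[Q(∛530, ω) : Q] = 6

[Q(∛530):Q] = 3 (min poly x^3 - 530, irreducible since 530 is not a perfect cube). [Q(ω):Q] = 2 (min poly x^2 + x + 1). Since Q(∛530) ⊂ R and ω ∉ R, we have ω ∉ Q(∛530), so x^2 + x + 1 remains irreducible over Q(∛530) and [Q(∛530, ω) : Q(∛530)] = 2. By the tower law, [Q(∛530, ω) : Q] = 3 · 2 = 6. (In fact Q(∛530, ω) is the splitting field of x^3 - 530 over Q.)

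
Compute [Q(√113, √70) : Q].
[Q(√113, √70) : Q] = 4

[Q(√113):Q] = 2 (min poly x^2 - 113, irreducible since 113 is squarefree > 1). For the top step, suppose √70 ∈ Q(√113), say √70 = c + d√113 with c, d ∈ Q. Squaring: 70 = c^2 + 113d^2 + 2cd√113. Since √113 ∉ Q this forces 2cd = 0. If d = 0 then √70 = c ∈ Q, contradicting 70 squarefree > 1. If c = 0 then 70 = 113d^2, so 113·70 = (113d)^2 is a perfect square in Q — but 113·70 = 7910 is not a perfect square (since 113 and 70 are distinct squarefree integers). Contradiction. Hence √70 ∉ Q(√113), so x^2 - 70 stays irreducible over Q(√113) and [Q(√113, √70) : Q(√113)] = 2. By the tower law, [Q(√113, √70) : Q] = 2 · 2 = 4.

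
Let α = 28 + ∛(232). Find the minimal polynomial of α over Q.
m_α(x) = x^3 - 84x^2 + 2352x - 22184

Set β = α - 28 = ∛(232), so β^3 = 232. Then (α - 28)^3 - 232 = 0, i.e. α is a root of g(x) = (x - 28)^3 - 232 = x^3 - 84x^2 + 2352x - 22184. Since g(x) = h(x - 28) where h(x) = x^3 - 232, and h is irreducible over Q (because 232 is not a perfect cube, so h has no rational root, and a monic cubic with no rational root is irreducible), g is also irreducible (irreducibility is preserved under the substitution x → x - 28). Hence m_α(x) = x^3 - 84x^2 + 2352x - 22184.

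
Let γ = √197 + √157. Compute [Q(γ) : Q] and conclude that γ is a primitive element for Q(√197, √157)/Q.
[Q(γ) : Q] = 4 (equivalently, Q(γ) = Q(√197, √157))

Obviously Q(γ) ⊆ Q(√197, √157), and [Q(√197, √157):Q] = 4 (since 197, 157 are distinct squarefree integers > 1 with 30929 not a perfect square). To show equality we compute the minimal polynomial of γ. From γ = √197 + √157: γ^2 = 197 + 2√(30929) + 157 = 354 + 2√(30929), so γ^2 - 354 = 2√(30929); squaring, (γ^2 - 354)^2 = 4·30929, i.e. γ^4 - 708γ^2 + 125316 - 123716 = 0, i.e. γ^4 - 708γ^2 + 1600 = 0. So γ is a root of x^4 - 708x^2 + 1600. This polynomial is irreducible over Q: it has no rational root (each ±√197 ± √157 is irrational), and any factorization into two quadratics over Q would force √(30929) ∈ Q (pairing opposite roots) or √197, √157 ∈ Q (other pairings), all impossible. Hence [Q(γ):Q] = 4 = [Q(√197, √157):Q], so Q(γ) = Q(√197, √157).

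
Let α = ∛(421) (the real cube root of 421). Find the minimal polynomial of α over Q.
m_α(x) = x^3 - 421

α satisfies α^3 = 421, so x^3 - 421 annihilates α. By the rational root test, a rational root p/q (in lowest terms) of x^3 - 421 would satisfy p^3 = 421 q^3, forcing q = 1 and p^3 = 421; but 421 is not a perfect cube, contradiction. A monic cubic over Q with no rational root is irreducible (any nontrivial factorization would include a linear factor). Hence x^3 - 421 is the minimal polynomial of α, and in particular [Q(α):Q] = 3.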